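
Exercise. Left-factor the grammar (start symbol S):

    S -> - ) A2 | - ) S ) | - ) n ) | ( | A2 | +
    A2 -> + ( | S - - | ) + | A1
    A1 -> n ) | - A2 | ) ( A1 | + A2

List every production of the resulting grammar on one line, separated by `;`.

S -> ( | A2 | + | - ) S'; A2 -> + ( | S - - | ) + | A1; A1 -> n ) | - A2 | ) ( A1 | + A2; S' -> A2 | S ) | n )

S has alternatives sharing prefix '- )': factor to S → - ) S' with S' → A2 | S ) | n ).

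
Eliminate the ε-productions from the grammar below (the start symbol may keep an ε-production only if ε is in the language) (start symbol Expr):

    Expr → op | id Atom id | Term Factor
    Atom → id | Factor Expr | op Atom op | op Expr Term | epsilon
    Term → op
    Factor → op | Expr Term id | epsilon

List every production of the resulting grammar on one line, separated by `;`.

Nullable set = {Atom, Factor}.
ε ∉ L(G), so no ε-production is kept.
For each production, add variants omitting each subset of nullable occurrences: Expr → id Atom id gives id Atom id | id id. Expr → Term Factor gives Term Factor | Term. Atom → Factor Expr gives Factor Expr | Expr. Atom → op Atom op gives op Atom op | op op.

Expr → op | id Atom id | id id | Term Factor | Term; Atom → id | Factor Expr | Expr | op Atom op | op op | op Expr Term; Term → op; Factor → op | Expr Term id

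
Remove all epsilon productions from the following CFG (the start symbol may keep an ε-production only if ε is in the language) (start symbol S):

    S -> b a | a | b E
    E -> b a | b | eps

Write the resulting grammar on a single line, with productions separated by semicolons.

S -> b a | a | b E | b; E -> b a | b

The nullable symbols are {E}.
ε ∉ L(G), so no ε-production is kept.
Expand every rule over subsets of its nullable positions: S → b E gives b E | b.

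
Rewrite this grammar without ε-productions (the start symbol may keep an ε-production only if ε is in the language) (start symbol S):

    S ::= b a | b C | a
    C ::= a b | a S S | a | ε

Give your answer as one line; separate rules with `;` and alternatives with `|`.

The nullable symbols are {C}.
ε ∉ L(G), so no ε-production is kept.
Add the nullable-subset variants: S → b C gives b C | b.

S ::= b a | b C | b | a; C ::= a b | a S S | a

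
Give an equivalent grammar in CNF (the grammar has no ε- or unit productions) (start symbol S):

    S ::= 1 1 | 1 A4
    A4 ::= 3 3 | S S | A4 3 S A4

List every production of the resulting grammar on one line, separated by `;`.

S ::= X1 X1 | X1 A4; A4 ::= X2 X2 | S S | A4 Y1; X1 ::= 1; X2 ::= 3; Y1 ::= X2 Y2; Y2 ::= S A4

Introduce a nonterminal for each terminal appearing in a rule of length ≥ 2: X1 → 1, X2 → 3.
Binarize each right-hand side of length ≥ 3 by chaining fresh nonterminals (Y1, Y2, …): affected rules were A4 → A4 X2 S A4.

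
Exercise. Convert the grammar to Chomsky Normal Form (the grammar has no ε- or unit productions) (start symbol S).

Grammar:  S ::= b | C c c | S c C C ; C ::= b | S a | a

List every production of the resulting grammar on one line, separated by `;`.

S ::= b | C Y1 | S Y2; C ::= b | S X2 | a; X1 ::= c; X2 ::= a; Y1 ::= X1 X1; Y2 ::= X1 Y3; Y3 ::= C C

Introduce a nonterminal for each terminal appearing in a rule of length ≥ 2: X1 → c, X2 → a.
Binarize each right-hand side of length ≥ 3 by chaining fresh nonterminals (Y1, Y2, …): affected rules were S → C X1 X1; S → S X1 C C.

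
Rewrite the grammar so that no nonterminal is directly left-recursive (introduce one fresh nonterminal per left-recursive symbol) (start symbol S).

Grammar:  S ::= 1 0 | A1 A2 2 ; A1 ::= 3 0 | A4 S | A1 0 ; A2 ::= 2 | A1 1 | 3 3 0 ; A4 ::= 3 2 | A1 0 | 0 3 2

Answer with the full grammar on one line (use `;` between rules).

Directly left-recursive nonterminal: A1.
For A1: α = {0}, β = {3 0, A4 S}. Rewrite as A1 → β A1' and A1' → α A1' | ε.

S ::= 1 0 | A1 A2 2; A1 ::= 3 0 A1' | A4 S A1'; A2 ::= 2 | A1 1 | 3 3 0; A4 ::= 3 2 | A1 0 | 0 3 2; A1' ::= 0 A1' | eps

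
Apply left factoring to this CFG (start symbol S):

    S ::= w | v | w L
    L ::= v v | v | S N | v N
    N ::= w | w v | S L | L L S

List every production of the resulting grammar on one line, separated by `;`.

S has alternatives sharing prefix 'w': factor to S → w S' with S' → ε | L.
L has alternatives sharing prefix 'v': factor to L → v L' with L' → v | ε | N.
N has alternatives sharing prefix 'w': factor to N → w N' with N' → ε | v.

S ::= v | w S'; L ::= S N | v L'; N ::= S L | L L S | w N'; S' ::= eps | L; L' ::= v | eps | N; N' ::= eps | v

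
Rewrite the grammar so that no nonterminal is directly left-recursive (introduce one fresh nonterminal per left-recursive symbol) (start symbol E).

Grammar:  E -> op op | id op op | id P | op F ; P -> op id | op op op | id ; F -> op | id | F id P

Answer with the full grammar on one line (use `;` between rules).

Directly left-recursive nonterminal: F.
For F: α = {id P}, β = {op, id}. Rewrite as F → β F' and F' → α F' | ε.

E -> op op | id op op | id P | op F; P -> op id | op op op | id; F -> op F' | id F'; F' -> id P F' | ε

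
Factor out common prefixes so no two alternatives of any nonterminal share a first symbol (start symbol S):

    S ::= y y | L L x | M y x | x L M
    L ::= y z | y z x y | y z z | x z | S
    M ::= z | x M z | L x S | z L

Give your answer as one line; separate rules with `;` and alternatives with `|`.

L has alternatives sharing prefix 'y z': factor to L → y z L' with L' → ε | x y | z.
M has alternatives sharing prefix 'z': factor to M → z M' with M' → ε | L.

S ::= y y | L L x | M y x | x L M; L ::= x z | S | y z L'; M ::= x M z | L x S | z M'; L' ::= ε | x y | z; M' ::= ε | L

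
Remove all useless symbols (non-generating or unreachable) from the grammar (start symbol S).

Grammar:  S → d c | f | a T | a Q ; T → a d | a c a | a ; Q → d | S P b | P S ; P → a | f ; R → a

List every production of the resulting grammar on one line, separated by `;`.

Generating nonterminals: {P, Q, R, S, T}.
Reachable from S after that: {P, Q, S, T}.
Removed useless symbols: {R} and every production mentioning them.

S → d c | f | a T | a Q; T → a d | a c a | a; Q → d | S P b | P S; P → a | f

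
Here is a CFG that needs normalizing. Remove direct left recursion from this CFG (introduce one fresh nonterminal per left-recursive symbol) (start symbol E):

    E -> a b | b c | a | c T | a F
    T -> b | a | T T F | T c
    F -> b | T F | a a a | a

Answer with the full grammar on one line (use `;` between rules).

Directly left-recursive nonterminal: T.
For T: α = {T F, c}, β = {b, a}. Rewrite as T → β T' and T' → α T' | ε.

E -> a b | b c | a | c T | a F; T -> b T' | a T'; F -> b | T F | a a a | a; T' -> T F T' | c T' | ε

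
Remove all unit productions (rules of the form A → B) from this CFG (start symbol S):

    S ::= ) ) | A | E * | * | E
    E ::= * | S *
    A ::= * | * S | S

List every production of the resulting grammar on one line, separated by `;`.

Unit pairs: A ⇒* {E, S}; S ⇒* {A, E}.
For each unit pair (A, B), copy every non-unit production of B to A, then drop all unit productions.

S ::= * | S * | ) ) | E * | * S; E ::= * | S *; A ::= * | S * | ) ) | E * | * S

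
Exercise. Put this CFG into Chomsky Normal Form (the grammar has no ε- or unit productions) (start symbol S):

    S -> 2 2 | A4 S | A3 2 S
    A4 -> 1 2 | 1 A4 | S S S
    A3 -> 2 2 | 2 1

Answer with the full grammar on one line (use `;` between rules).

S -> X1 X1 | A4 S | A3 Y1; A4 -> X2 X1 | X2 A4 | S Y2; A3 -> X1 X1 | X1 X2; X1 -> 2; X2 -> 1; Y1 -> X1 S; Y2 -> S S

Introduce a nonterminal for each terminal appearing in a rule of length ≥ 2: X1 → 2, X2 → 1.
Binarize each right-hand side of length ≥ 3 by chaining fresh nonterminals (Y1, Y2, …): affected rules were S → A3 X1 S; A4 → S S S.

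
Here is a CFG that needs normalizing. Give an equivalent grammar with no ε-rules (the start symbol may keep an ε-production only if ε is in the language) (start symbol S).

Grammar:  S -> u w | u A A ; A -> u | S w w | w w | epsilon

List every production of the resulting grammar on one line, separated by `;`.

Nullable nonterminals: {A}.
ε ∉ L(G), so no ε-production is kept.
Add the nullable-subset variants: S → u A A gives u A A | u A | u.

S -> u w | u A A | u A | u; A -> u | S w w | w w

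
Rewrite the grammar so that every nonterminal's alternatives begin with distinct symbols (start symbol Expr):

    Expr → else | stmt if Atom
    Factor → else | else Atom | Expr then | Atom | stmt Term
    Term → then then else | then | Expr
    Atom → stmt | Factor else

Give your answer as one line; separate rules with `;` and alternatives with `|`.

Expr → else | stmt if Atom; Factor → Expr then | Atom | stmt Term | else Factor1; Term → Expr | then Term1; Atom → stmt | Factor else; Factor1 → ε | Atom; Term1 → then else | ε

Factor has alternatives sharing prefix 'else': factor to Factor → else Factor1 with Factor1 → ε | Atom.
Term has alternatives sharing prefix 'then': factor to Term → then Term1 with Term1 → then else | ε.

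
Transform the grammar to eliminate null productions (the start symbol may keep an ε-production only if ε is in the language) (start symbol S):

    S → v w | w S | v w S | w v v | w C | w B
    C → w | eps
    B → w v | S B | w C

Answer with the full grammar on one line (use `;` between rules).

S → v w | w S | v w S | w v v | w C | w | w B; C → w; B → w v | S B | w C | w

The nullable symbols are {C}.
ε ∉ L(G), so no ε-production is kept.
Expand every rule over subsets of its nullable positions: S → w C gives w C | w. B → w C gives w C | w.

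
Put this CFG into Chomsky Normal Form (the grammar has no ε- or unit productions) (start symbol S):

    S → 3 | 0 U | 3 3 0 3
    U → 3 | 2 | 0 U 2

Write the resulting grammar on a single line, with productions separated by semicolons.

S → 3 | X1 U | X2 Y1; U → 3 | 2 | X1 Y3; X1 → 0; X2 → 3; X3 → 2; Y1 → X2 Y2; Y2 → X1 X2; Y3 → U X3

Introduce a nonterminal for each terminal appearing in a rule of length ≥ 2: X1 → 0, X2 → 3, X3 → 2.
Binarize each right-hand side of length ≥ 3 by chaining fresh nonterminals (Y1, Y2, …): affected rules were S → X2 X2 X1 X2; U → X1 U X3.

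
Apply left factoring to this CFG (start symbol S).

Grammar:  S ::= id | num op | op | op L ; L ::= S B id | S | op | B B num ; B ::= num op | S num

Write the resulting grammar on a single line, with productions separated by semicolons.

S ::= id | num op | op S'; L ::= op | B B num | S L'; B ::= num op | S num; S' ::= eps | L; L' ::= B id | eps

S has alternatives sharing prefix 'op': factor to S → op S' with S' → ε | L.
L has alternatives sharing prefix 'S': factor to L → S L' with L' → B id | ε.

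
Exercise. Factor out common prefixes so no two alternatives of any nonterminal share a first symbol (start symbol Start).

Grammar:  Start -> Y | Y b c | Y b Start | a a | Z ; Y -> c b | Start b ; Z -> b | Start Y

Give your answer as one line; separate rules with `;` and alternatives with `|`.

Start -> a a | Z | Y Start1; Y -> c b | Start b; Z -> b | Start Y; Start1 -> ε | b Start11; Start11 -> c | Start

Start has alternatives sharing prefix 'Y': factor to Start → Y Start1 with Start1 → ε | b c | b Start.
Start1 has alternatives sharing prefix 'b': factor to Start1 → b Start11 with Start11 → c | Start.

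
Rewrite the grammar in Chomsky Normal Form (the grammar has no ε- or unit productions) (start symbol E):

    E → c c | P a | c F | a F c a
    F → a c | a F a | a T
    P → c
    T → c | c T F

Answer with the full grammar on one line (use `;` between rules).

Introduce a nonterminal for each terminal appearing in a rule of length ≥ 2: X1 → c, X2 → a.
Binarize each right-hand side of length ≥ 3 by chaining fresh nonterminals (Y1, Y2, …): affected rules were E → X2 F X1 X2; F → X2 F X2; T → X1 T F.

E → X1 X1 | P X2 | X1 F | X2 Y1; F → X2 X1 | X2 Y3 | X2 T; P → c; T → c | X1 Y4; X1 → c; X2 → a; Y1 → F Y2; Y2 → X1 X2; Y3 → F X2; Y4 → T F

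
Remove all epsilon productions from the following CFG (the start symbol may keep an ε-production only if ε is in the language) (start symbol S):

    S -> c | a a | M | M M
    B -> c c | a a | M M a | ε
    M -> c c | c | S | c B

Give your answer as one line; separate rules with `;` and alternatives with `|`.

Nullable set = {B}.
ε ∉ L(G), so no ε-production is kept.

S -> c | a a | M | M M; B -> c c | a a | M M a; M -> c c | c | S | c B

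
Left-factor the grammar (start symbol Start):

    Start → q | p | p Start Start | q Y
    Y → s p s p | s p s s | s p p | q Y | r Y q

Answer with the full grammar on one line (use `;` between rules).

Start → q Start1 | p Start2; Y → q Y | r Y q | s p Y1; Start1 → epsilon | Y; Start2 → epsilon | Start Start; Y1 → p | s Y11; Y11 → p | s

Start has alternatives sharing prefix 'q': factor to Start → q Start1 with Start1 → ε | Y.
Start has alternatives sharing prefix 'p': factor to Start → p Start2 with Start2 → ε | Start Start.
Y has alternatives sharing prefix 's p': factor to Y → s p Y1 with Y1 → s p | s s | p.
Y1 has alternatives sharing prefix 's': factor to Y1 → s Y11 with Y11 → p | s.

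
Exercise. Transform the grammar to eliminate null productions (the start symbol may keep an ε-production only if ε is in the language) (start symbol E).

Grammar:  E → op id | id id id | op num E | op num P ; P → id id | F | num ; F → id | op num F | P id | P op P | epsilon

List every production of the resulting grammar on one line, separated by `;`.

E → op id | id id id | op num E | op num P | op num; P → id id | F | num; F → id | op num F | op num | P id | P op P | P op | op P | op

The nullable symbols are {F, P}.
ε ∉ L(G), so no ε-production is kept.
Expand every rule over subsets of its nullable positions: E → op num P gives op num P | op num. F → op num F gives op num F | op num. F → P op P gives P op P | P op | op P | op.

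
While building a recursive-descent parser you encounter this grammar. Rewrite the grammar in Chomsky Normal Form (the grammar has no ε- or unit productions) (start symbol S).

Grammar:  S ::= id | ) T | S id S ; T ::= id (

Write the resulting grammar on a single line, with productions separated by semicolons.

Introduce a nonterminal for each terminal appearing in a rule of length ≥ 2: X1 → ), X2 → id, X3 → (.
Binarize each right-hand side of length ≥ 3 by chaining fresh nonterminals (Y1, Y2, …): affected rules were S → S X2 S.

S ::= id | X1 T | S Y1; T ::= X2 X3; X1 ::= ); X2 ::= id; X3 ::= (; Y1 ::= X2 S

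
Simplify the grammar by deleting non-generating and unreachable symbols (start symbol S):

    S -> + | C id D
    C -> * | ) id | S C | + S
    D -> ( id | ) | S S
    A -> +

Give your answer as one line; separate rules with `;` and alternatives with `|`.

S -> + | C id D; C -> * | ) id | S C | + S; D -> ( id | ) | S S

Generating nonterminals: {A, C, D, S}.
Reachable from S after that: {C, D, S}.
Removed useless symbols: {A} and every production mentioning them.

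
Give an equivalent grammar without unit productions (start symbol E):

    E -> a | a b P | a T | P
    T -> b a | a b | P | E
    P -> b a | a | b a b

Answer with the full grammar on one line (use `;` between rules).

Unit pairs: E ⇒* {P}; T ⇒* {E, P}.
Replace each nonterminal's rules with the union of the non-unit rules of every nonterminal it unit-derives.

E -> a | a b P | a T | b a | b a b; T -> a | a b P | a T | b a | b a b | a b; P -> b a | a | b a b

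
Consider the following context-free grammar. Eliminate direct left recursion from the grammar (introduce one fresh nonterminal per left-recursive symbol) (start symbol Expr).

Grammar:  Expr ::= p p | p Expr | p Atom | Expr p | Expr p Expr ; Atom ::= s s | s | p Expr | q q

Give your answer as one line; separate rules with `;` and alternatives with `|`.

Expr is directly left-recursive.
For Expr: α = {p, p Expr}, β = {p p, p Expr, p Atom}. Rewrite as Expr → β Expr1 and Expr1 → α Expr1 | ε.

Expr ::= p p Expr1 | p Expr Expr1 | p Atom Expr1; Atom ::= s s | s | p Expr | q q; Expr1 ::= p Expr1 | p Expr Expr1 | ε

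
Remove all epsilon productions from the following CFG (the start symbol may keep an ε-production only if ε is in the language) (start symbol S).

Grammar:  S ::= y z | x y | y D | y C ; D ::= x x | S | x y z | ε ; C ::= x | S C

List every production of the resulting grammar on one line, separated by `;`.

The nullable symbols are {D}.
ε ∉ L(G), so no ε-production is kept.
For each production, add variants omitting each subset of nullable occurrences: S → y D gives y D | y.

S ::= y z | x y | y D | y | y C; D ::= x x | S | x y z; C ::= x | S C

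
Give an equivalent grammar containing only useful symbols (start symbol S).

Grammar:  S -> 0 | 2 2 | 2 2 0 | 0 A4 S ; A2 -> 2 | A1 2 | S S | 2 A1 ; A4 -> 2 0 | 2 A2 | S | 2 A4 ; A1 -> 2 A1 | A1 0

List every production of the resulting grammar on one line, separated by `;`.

S -> 0 | 2 2 | 2 2 0 | 0 A4 S; A2 -> 2 | S S; A4 -> 2 0 | 2 A2 | S | 2 A4

Generating nonterminals: {A2, A4, S}.
Reachable from S after that: {A2, A4, S}.
Removed useless symbols: {A1} and every production mentioning them.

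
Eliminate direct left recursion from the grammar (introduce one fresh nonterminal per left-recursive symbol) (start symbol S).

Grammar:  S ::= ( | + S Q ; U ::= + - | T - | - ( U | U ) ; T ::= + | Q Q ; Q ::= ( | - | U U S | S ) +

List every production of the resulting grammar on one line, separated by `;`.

S ::= ( | + S Q; U ::= + - U' | T - U' | - ( U U'; T ::= + | Q Q; Q ::= ( | - | U U S | S ) +; U' ::= ) U' | ε

U is directly left-recursive.
For U: α = {)}, β = {+ -, T -, - ( U}. Rewrite as U → β U' and U' → α U' | ε.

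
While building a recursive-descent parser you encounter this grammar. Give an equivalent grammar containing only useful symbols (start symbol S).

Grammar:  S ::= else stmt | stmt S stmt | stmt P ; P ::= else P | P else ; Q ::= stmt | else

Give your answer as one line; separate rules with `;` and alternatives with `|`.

Generating nonterminals: {Q, S}.
Reachable from S after that: {S}.
Removed useless symbols: {P, Q} and every production mentioning them.

S ::= else stmt | stmt S stmt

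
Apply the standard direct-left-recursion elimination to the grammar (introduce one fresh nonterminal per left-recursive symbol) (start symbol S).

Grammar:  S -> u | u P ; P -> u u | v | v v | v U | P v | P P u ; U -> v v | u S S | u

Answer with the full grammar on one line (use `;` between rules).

S -> u | u P; P -> u u P' | v P' | v v P' | v U P'; U -> v v | u S S | u; P' -> v P' | P u P' | eps

P is directly left-recursive.
For P: α = {v, P u}, β = {u u, v, v v, v U}. Rewrite as P → β P' and P' → α P' | ε.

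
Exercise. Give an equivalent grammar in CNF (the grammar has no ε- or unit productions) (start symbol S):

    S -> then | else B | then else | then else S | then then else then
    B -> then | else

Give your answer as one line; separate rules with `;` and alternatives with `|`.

S -> then | X1 B | X2 X1 | X2 Y1 | X2 Y2; B -> then | else; X1 -> else; X2 -> then; Y1 -> X1 S; Y2 -> X2 Y3; Y3 -> X1 X2

Introduce a nonterminal for each terminal appearing in a rule of length ≥ 2: X1 → else, X2 → then.
Binarize each right-hand side of length ≥ 3 by chaining fresh nonterminals (Y1, Y2, …): affected rules were S → X2 X1 S; S → X2 X2 X1 X2.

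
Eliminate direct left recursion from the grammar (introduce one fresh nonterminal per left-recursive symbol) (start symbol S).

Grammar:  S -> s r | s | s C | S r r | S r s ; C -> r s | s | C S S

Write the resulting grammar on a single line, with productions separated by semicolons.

S, C are directly left-recursive.
For S: α = {r r, r s}, β = {s r, s, s C}. Rewrite as S → β S' and S' → α S' | ε.
For C: α = {S S}, β = {r s, s}. Rewrite as C → β C' and C' → α C' | ε.

S -> s r S' | s S' | s C S'; C -> r s C' | s C'; S' -> r r S' | r s S' | ε; C' -> S S C' | ε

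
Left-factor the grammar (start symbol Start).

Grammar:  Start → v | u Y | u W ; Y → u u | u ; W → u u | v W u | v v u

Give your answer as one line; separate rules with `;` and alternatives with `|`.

Start has alternatives sharing prefix 'u': factor to Start → u Start1 with Start1 → Y | W.
Y has alternatives sharing prefix 'u': factor to Y → u Y1 with Y1 → u | ε.
W has alternatives sharing prefix 'v': factor to W → v W1 with W1 → W u | v u.

Start → v | u Start1; Y → u Y1; W → u u | v W1; Start1 → Y | W; Y1 → u | ε; W1 → W u | v u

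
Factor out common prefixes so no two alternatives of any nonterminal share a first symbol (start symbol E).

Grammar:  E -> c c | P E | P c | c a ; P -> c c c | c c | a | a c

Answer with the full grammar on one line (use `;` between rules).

E -> c E' | P E''; P -> c c P' | a P''; E' -> c | a; E'' -> E | c; P' -> c | eps; P'' -> eps | c

E has alternatives sharing prefix 'c': factor to E → c E' with E' → c | a.
E has alternatives sharing prefix 'P': factor to E → P E'' with E'' → E | c.
P has alternatives sharing prefix 'c c': factor to P → c c P' with P' → c | ε.
P has alternatives sharing prefix 'a': factor to P → a P'' with P'' → ε | c.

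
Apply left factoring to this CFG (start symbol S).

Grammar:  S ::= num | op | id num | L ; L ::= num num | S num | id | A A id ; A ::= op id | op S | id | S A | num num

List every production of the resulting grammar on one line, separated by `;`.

S ::= num | op | id num | L; L ::= num num | S num | id | A A id; A ::= id | S A | num num | op A'; A' ::= id | S

A has alternatives sharing prefix 'op': factor to A → op A' with A' → id | S.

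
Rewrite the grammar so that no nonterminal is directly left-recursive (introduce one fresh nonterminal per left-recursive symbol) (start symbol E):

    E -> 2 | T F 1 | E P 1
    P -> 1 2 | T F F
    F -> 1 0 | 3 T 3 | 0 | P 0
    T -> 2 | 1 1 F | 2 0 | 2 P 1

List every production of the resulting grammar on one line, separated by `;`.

E -> 2 E' | T F 1 E'; P -> 1 2 | T F F; F -> 1 0 | 3 T 3 | 0 | P 0; T -> 2 | 1 1 F | 2 0 | 2 P 1; E' -> P 1 E' | ε

Directly left-recursive nonterminal: E.
For E: α = {P 1}, β = {2, T F 1}. Rewrite as E → β E' and E' → α E' | ε.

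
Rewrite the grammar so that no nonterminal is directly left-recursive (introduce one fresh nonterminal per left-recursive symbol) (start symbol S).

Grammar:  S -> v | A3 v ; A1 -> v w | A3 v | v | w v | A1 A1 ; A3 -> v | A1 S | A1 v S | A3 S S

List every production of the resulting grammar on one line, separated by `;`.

Left recursion appears on A1, A3.
For A1: α = {A1}, β = {v w, A3 v, v, w v}. Rewrite as A1 → β A1' and A1' → α A1' | ε.
For A3: α = {S S}, β = {v, A1 S, A1 v S}. Rewrite as A3 → β A3' and A3' → α A3' | ε.

S -> v | A3 v; A1 -> v w A1' | A3 v A1' | v A1' | w v A1'; A3 -> v A3' | A1 S A3' | A1 v S A3'; A1' -> A1 A1' | ε; A3' -> S S A3' | ε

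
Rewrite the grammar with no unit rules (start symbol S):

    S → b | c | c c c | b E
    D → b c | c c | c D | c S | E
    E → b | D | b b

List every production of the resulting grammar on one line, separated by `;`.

Unit pairs: D ⇒* {E}; E ⇒* {D}.
For each unit pair (A, B), copy every non-unit production of B to A, then drop all unit productions.

S → b | c | c c c | b E; D → b | b b | b c | c c | c D | c S; E → b | b b | b c | c c | c D | c S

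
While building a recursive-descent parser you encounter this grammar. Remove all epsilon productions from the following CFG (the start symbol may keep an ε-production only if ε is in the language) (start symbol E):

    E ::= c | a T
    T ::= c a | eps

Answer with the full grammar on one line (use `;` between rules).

The nullable symbols are {T}.
ε ∉ L(G), so no ε-production is kept.
Add the nullable-subset variants: E → a T gives a T | a.

E ::= c | a T | a; T ::= c a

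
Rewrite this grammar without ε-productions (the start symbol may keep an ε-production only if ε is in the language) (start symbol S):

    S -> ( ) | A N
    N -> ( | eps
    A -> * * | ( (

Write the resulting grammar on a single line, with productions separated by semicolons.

Nullable set = {N}.
ε ∉ L(G), so no ε-production is kept.
Expand every rule over subsets of its nullable positions: S → A N gives A N | A.

S -> ( ) | A N | A; N -> (; A -> * * | ( (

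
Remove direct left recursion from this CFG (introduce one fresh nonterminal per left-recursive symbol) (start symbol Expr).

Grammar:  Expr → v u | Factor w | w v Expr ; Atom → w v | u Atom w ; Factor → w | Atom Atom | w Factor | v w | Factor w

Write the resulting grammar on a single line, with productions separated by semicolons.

Expr → v u | Factor w | w v Expr; Atom → w v | u Atom w; Factor → w Factor1 | Atom Atom Factor1 | w Factor Factor1 | v w Factor1; Factor1 → w Factor1 | ε

Directly left-recursive nonterminal: Factor.
For Factor: α = {w}, β = {w, Atom Atom, w Factor, v w}. Rewrite as Factor → β Factor1 and Factor1 → α Factor1 | ε.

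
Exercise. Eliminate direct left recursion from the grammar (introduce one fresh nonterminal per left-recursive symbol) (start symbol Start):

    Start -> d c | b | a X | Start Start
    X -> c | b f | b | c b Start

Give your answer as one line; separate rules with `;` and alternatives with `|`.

Start -> d c Start1 | b Start1 | a X Start1; X -> c | b f | b | c b Start; Start1 -> Start Start1 | ε

Left recursion appears on Start.
For Start: α = {Start}, β = {d c, b, a X}. Rewrite as Start → β Start1 and Start1 → α Start1 | ε.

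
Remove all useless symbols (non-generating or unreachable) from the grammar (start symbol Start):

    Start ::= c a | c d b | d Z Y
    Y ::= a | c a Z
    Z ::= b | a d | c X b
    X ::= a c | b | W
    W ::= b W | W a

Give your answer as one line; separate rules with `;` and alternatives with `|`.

Start ::= c a | c d b | d Z Y; Y ::= a | c a Z; Z ::= b | a d | c X b; X ::= a c | b

Generating nonterminals: {Start, X, Y, Z}.
Reachable from Start after that: {Start, X, Y, Z}.
Removed useless symbols: {W} and every production mentioning them.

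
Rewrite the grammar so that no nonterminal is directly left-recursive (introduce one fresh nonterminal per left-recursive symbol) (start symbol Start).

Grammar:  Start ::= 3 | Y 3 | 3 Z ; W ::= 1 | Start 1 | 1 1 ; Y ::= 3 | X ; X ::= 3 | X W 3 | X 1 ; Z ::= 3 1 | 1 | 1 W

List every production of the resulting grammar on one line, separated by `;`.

Directly left-recursive nonterminal: X.
For X: α = {W 3, 1}, β = {3}. Rewrite as X → β X1 and X1 → α X1 | ε.

Start ::= 3 | Y 3 | 3 Z; W ::= 1 | Start 1 | 1 1; Y ::= 3 | X; X ::= 3 X1; Z ::= 3 1 | 1 | 1 W; X1 ::= W 3 X1 | 1 X1 | ε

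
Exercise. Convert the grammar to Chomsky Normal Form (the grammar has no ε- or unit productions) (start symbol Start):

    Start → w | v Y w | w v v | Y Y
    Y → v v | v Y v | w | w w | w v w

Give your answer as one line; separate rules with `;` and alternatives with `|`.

Start → w | X1 Y1 | X2 Y2 | Y Y; Y → X1 X1 | X1 Y3 | w | X2 X2 | X2 Y4; X1 → v; X2 → w; Y1 → Y X2; Y2 → X1 X1; Y3 → Y X1; Y4 → X1 X2

Introduce a nonterminal for each terminal appearing in a rule of length ≥ 2: X1 → v, X2 → w.
Binarize each right-hand side of length ≥ 3 by chaining fresh nonterminals (Y1, Y2, …): affected rules were Start → X1 Y X2; Start → X2 X1 X1; Y → X1 Y X1; Y → X2 X1 X2.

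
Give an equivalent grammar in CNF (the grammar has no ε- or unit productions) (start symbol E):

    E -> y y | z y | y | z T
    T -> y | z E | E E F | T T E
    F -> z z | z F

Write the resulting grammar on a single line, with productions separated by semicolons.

E -> X1 X1 | X2 X1 | y | X2 T; T -> y | X2 E | E Y1 | T Y2; F -> X2 X2 | X2 F; X1 -> y; X2 -> z; Y1 -> E F; Y2 -> T E

Introduce a nonterminal for each terminal appearing in a rule of length ≥ 2: X1 → y, X2 → z.
Binarize each right-hand side of length ≥ 3 by chaining fresh nonterminals (Y1, Y2, …): affected rules were T → E E F; T → T T E.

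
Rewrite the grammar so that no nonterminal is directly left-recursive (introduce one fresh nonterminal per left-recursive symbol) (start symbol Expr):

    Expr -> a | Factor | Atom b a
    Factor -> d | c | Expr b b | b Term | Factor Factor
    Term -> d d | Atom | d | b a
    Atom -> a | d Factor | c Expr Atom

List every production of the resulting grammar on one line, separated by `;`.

Expr -> a | Factor | Atom b a; Factor -> d Factor1 | c Factor1 | Expr b b Factor1 | b Term Factor1; Term -> d d | Atom | d | b a; Atom -> a | d Factor | c Expr Atom; Factor1 -> Factor Factor1 | ε

Factor is directly left-recursive.
For Factor: α = {Factor}, β = {d, c, Expr b b, b Term}. Rewrite as Factor → β Factor1 and Factor1 → α Factor1 | ε.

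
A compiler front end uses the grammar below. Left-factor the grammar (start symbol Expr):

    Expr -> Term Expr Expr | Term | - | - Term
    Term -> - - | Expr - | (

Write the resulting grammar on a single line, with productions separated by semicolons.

Expr -> Term Expr1 | - Expr2; Term -> - - | Expr - | (; Expr1 -> Expr Expr | ε; Expr2 -> ε | Term

Expr has alternatives sharing prefix 'Term': factor to Expr → Term Expr1 with Expr1 → Expr Expr | ε.
Expr has alternatives sharing prefix '-': factor to Expr → - Expr2 with Expr2 → ε | Term.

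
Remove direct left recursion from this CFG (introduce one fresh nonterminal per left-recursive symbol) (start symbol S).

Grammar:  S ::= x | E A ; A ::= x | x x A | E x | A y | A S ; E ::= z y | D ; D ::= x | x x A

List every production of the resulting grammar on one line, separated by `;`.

S ::= x | E A; A ::= x A' | x x A A' | E x A'; E ::= z y | D; D ::= x | x x A; A' ::= y A' | S A' | ε

Directly left-recursive nonterminal: A.
For A: α = {y, S}, β = {x, x x A, E x}. Rewrite as A → β A' and A' → α A' | ε.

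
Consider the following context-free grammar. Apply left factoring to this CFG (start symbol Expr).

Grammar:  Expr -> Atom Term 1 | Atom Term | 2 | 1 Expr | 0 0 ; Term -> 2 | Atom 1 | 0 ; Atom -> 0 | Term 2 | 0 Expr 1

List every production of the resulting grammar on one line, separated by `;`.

Expr has alternatives sharing prefix 'Atom Term': factor to Expr → Atom Term Expr1 with Expr1 → 1 | ε.
Atom has alternatives sharing prefix '0': factor to Atom → 0 Atom1 with Atom1 → ε | Expr 1.

Expr -> 2 | 1 Expr | 0 0 | Atom Term Expr1; Term -> 2 | Atom 1 | 0; Atom -> Term 2 | 0 Atom1; Expr1 -> 1 | ε; Atom1 -> ε | Expr 1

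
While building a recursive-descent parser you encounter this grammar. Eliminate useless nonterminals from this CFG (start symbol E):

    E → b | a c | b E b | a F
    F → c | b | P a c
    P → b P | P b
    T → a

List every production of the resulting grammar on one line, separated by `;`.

E → b | a c | b E b | a F; F → c | b

Generating nonterminals: {E, F, T}.
Reachable from E after that: {E, F}.
Removed useless symbols: {P, T} and every production mentioning them.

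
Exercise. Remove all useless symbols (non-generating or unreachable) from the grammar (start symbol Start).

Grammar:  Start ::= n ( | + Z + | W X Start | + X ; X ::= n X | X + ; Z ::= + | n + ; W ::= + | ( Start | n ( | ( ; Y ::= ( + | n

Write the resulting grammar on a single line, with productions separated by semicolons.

Start ::= n ( | + Z +; Z ::= + | n +

Generating nonterminals: {Start, W, Y, Z}.
Reachable from Start after that: {Start, Z}.
Removed useless symbols: {W, X, Y} and every production mentioning them.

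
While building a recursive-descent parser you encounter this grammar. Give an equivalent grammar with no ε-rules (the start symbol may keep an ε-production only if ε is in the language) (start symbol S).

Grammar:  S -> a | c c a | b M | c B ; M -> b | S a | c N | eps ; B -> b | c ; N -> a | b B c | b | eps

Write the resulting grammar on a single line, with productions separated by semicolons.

Nullable set = {M, N}.
ε ∉ L(G), so no ε-production is kept.
For each production, add variants omitting each subset of nullable occurrences: S → b M gives b M | b. M → c N gives c N | c.

S -> a | c c a | b M | b | c B; M -> b | S a | c N | c; B -> b | c; N -> a | b B c | b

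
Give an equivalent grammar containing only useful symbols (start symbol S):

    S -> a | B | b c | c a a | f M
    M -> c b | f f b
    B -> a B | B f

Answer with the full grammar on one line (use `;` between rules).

Generating nonterminals: {M, S}.
Reachable from S after that: {M, S}.
Removed useless symbols: {B} and every production mentioning them.

S -> a | b c | c a a | f M; M -> c b | f f b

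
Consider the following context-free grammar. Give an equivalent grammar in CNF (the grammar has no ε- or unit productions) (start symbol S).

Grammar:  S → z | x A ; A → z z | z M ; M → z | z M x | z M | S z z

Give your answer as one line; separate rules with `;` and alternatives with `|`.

Introduce a nonterminal for each terminal appearing in a rule of length ≥ 2: X1 → x, X2 → z.
Binarize each right-hand side of length ≥ 3 by chaining fresh nonterminals (Y1, Y2, …): affected rules were M → X2 M X1; M → S X2 X2.

S → z | X1 A; A → X2 X2 | X2 M; M → z | X2 Y1 | X2 M | S Y2; X1 → x; X2 → z; Y1 → M X1; Y2 → X2 X2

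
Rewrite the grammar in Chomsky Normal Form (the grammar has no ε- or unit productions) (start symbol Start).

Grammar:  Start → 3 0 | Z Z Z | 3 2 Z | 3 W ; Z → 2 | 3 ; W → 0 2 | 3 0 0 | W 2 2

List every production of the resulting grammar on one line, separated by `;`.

Start → X1 X2 | Z Y1 | X1 Y2 | X1 W; Z → 2 | 3; W → X2 X3 | X1 Y3 | W Y4; X1 → 3; X2 → 0; X3 → 2; Y1 → Z Z; Y2 → X3 Z; Y3 → X2 X2; Y4 → X3 X3

Introduce a nonterminal for each terminal appearing in a rule of length ≥ 2: X1 → 3, X2 → 0, X3 → 2.
Binarize each right-hand side of length ≥ 3 by chaining fresh nonterminals (Y1, Y2, …): affected rules were Start → Z Z Z; Start → X1 X3 Z; W → X1 X2 X2; W → W X3 X3.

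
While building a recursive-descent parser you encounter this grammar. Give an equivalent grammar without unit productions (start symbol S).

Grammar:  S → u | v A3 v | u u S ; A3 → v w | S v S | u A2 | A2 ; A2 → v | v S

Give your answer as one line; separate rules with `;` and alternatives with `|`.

Unit pairs: A3 ⇒* {A2}.
For every A with A ⇒* B via unit rules, add B's non-unit alternatives to A; then delete every rule of the form X → Y.

S → u | v A3 v | u u S; A3 → v | v S | v w | S v S | u A2; A2 → v | v S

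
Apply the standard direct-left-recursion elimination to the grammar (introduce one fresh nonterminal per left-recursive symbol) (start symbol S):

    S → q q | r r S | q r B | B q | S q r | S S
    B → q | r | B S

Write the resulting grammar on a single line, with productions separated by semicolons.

S → q q S' | r r S S' | q r B S' | B q S'; B → q B' | r B'; S' → q r S' | S S' | ε; B' → S B' | ε

Left recursion appears on S, B.
For S: α = {q r, S}, β = {q q, r r S, q r B, B q}. Rewrite as S → β S' and S' → α S' | ε.
For B: α = {S}, β = {q, r}. Rewrite as B → β B' and B' → α B' | ε.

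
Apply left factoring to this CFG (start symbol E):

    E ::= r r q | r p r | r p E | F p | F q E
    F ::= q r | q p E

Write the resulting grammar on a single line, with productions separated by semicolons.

E has alternatives sharing prefix 'r': factor to E → r E' with E' → r q | p r | p E.
E has alternatives sharing prefix 'F': factor to E → F E'' with E'' → p | q E.
F has alternatives sharing prefix 'q': factor to F → q F' with F' → r | p E.
E' has alternatives sharing prefix 'p': factor to E' → p E''' with E''' → r | E.

E ::= r E' | F E''; F ::= q F'; E' ::= r q | p E'''; E'' ::= p | q E; F' ::= r | p E; E''' ::= r | E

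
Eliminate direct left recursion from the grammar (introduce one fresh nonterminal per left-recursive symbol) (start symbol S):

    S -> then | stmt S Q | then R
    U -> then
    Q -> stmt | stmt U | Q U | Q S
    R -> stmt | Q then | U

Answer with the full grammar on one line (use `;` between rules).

Directly left-recursive nonterminal: Q.
For Q: α = {U, S}, β = {stmt, stmt U}. Rewrite as Q → β Q' and Q' → α Q' | ε.

S -> then | stmt S Q | then R; U -> then; Q -> stmt Q' | stmt U Q'; R -> stmt | Q then | U; Q' -> U Q' | S Q' | ε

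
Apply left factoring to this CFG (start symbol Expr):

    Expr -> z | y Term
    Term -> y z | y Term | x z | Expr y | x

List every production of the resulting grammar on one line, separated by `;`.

Expr -> z | y Term; Term -> Expr y | y Term1 | x Term2; Term1 -> z | Term; Term2 -> z | eps

Term has alternatives sharing prefix 'y': factor to Term → y Term1 with Term1 → z | Term.
Term has alternatives sharing prefix 'x': factor to Term → x Term2 with Term2 → z | ε.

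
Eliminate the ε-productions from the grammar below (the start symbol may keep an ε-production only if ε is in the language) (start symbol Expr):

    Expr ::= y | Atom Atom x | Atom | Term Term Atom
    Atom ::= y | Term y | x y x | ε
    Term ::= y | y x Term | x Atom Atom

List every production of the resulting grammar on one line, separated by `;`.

Nullable set = {Atom, Expr}.
ε ∈ L(G) since Expr is nullable, so keep Expr → ε.
Add the nullable-subset variants: Expr → Atom Atom x gives Atom Atom x | Atom x | x. Expr → Term Term Atom gives Term Term Atom | Term Term. Term → x Atom Atom gives x Atom Atom | x Atom | x.

Expr ::= y | Atom Atom x | Atom x | x | Atom | Term Term Atom | Term Term | ε; Atom ::= y | Term y | x y x; Term ::= y | y x Term | x Atom Atom | x Atom | x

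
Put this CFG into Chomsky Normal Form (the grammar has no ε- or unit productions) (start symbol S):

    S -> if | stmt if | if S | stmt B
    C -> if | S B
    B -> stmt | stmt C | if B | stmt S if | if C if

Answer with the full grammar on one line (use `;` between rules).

S -> if | X1 X2 | X2 S | X1 B; C -> if | S B; B -> stmt | X1 C | X2 B | X1 Y1 | X2 Y2; X1 -> stmt; X2 -> if; Y1 -> S X2; Y2 -> C X2

Introduce a nonterminal for each terminal appearing in a rule of length ≥ 2: X1 → stmt, X2 → if.
Binarize each right-hand side of length ≥ 3 by chaining fresh nonterminals (Y1, Y2, …): affected rules were B → X1 S X2; B → X2 C X2.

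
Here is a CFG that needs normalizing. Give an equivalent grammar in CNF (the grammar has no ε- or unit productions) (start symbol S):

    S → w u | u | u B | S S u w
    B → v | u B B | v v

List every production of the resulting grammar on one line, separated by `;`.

Introduce a nonterminal for each terminal appearing in a rule of length ≥ 2: X1 → w, X2 → u, X3 → v.
Binarize each right-hand side of length ≥ 3 by chaining fresh nonterminals (Y1, Y2, …): affected rules were S → S S X2 X1; B → X2 B B.

S → X1 X2 | u | X2 B | S Y1; B → v | X2 Y3 | X3 X3; X1 → w; X2 → u; X3 → v; Y1 → S Y2; Y2 → X2 X1; Y3 → B B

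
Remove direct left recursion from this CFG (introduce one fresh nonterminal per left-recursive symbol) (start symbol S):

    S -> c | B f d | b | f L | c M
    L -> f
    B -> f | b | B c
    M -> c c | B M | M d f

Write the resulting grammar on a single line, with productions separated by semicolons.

S -> c | B f d | b | f L | c M; L -> f; B -> f B' | b B'; M -> c c M' | B M M'; B' -> c B' | ε; M' -> d f M' | ε

Directly left-recursive nonterminals: B, M.
For B: α = {c}, β = {f, b}. Rewrite as B → β B' and B' → α B' | ε.
For M: α = {d f}, β = {c c, B M}. Rewrite as M → β M' and M' → α M' | ε.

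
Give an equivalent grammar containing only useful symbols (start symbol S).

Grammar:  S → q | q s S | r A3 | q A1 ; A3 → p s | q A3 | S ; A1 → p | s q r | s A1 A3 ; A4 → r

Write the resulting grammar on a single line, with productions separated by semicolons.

Generating nonterminals: {A1, A3, A4, S}.
Reachable from S after that: {A1, A3, S}.
Removed useless symbols: {A4} and every production mentioning them.

S → q | q s S | r A3 | q A1; A3 → p s | q A3 | S; A1 → p | s q r | s A1 A3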